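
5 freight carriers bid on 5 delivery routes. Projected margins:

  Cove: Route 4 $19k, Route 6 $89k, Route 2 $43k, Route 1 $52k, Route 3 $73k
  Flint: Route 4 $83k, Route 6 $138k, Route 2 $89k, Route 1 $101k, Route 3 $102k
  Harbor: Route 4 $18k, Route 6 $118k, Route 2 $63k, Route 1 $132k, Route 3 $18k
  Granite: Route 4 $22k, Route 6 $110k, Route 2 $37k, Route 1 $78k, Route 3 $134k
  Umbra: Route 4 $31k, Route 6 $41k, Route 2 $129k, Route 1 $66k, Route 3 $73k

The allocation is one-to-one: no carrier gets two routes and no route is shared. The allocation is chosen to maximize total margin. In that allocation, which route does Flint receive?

Flint receives Route 4.

Optimal: Cove→Route 6 ($89k), Flint→Route 4 ($83k), Harbor→Route 1 ($132k), Granite→Route 3 ($134k), Umbra→Route 2 ($129k) — total 89+83+132+134+129 = $567k.
Max-entry greedy (repeatedly take the single best remaining cell) gives $552k, worse by 15.
No other one-to-one assignment exceeds $567k.
Flint's own top route is Route 6 ($138k), but forcing Flint→Route 6 and reassigning the rest optimally gives only $552k — worse by 15.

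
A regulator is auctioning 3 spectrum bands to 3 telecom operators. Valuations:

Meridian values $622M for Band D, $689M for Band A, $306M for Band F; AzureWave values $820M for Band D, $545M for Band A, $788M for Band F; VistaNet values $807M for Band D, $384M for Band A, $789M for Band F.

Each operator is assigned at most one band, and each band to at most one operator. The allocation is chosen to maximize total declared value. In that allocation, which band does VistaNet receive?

Optimal: Meridian→Band A ($689M), AzureWave→Band D ($820M), VistaNet→Band F ($789M) — total 689+820+789 = $2298M.
Next-best assignment: Meridian→Band A, AzureWave→Band F, VistaNet→Band D = $2284M.
Every other assignment is strictly worse.
VistaNet's own top band is Band D ($807M), but forcing VistaNet→Band D and reassigning the rest optimally gives only $2284M — worse by 14.

VistaNet receives Band F.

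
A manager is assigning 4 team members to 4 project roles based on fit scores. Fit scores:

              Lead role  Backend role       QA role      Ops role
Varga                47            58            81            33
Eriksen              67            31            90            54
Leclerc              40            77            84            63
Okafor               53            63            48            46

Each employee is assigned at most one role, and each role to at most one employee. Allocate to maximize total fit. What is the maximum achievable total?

Maximum total: 274 pts

Optimal: Varga→QA role (81 pts), Eriksen→Lead role (67 pts), Leclerc→Ops role (63 pts), Okafor→Backend role (63 pts) — total 81+67+63+63 = 274 pts.
Row-greedy (each employee in turn takes its best remaining role) gives 271 pts, worse by 3.
Next-best assignment: Varga→QA role, Eriksen→Lead role, Leclerc→Backend role, Okafor→Ops role = 271 pts.
Checked against all permutations: 274 pts is optimal.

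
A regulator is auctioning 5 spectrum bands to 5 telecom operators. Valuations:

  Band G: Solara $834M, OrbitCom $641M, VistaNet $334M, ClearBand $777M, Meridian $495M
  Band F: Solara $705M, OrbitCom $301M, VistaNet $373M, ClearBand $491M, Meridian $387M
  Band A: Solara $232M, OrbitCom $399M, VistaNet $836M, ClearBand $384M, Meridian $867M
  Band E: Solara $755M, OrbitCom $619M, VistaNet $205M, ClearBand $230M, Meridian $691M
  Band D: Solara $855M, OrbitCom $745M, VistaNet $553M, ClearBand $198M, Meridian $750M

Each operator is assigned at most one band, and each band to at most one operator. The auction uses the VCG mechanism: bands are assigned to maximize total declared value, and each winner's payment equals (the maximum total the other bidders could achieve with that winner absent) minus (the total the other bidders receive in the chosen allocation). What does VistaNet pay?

Efficient allocation: Solara→Band F ($705M), OrbitCom→Band D ($745M), VistaNet→Band A ($836M), ClearBand→Band G ($777M), Meridian→Band E ($691M); total welfare W = $3754M.
VistaNet receives Band A at value $836M, so the others get W − 836 = $2918M.
Without VistaNet: best allocation of the remaining 4 bidders over all 5 bands is Solara→Band E ($755M), OrbitCom→Band D ($745M), ClearBand→Band G ($777M), Meridian→Band A ($867M), total $3144M.
VCG payment = (others' best without VistaNet) − (others' welfare with VistaNet) = 3144 − 2918 = $226M.

VistaNet pays $226M.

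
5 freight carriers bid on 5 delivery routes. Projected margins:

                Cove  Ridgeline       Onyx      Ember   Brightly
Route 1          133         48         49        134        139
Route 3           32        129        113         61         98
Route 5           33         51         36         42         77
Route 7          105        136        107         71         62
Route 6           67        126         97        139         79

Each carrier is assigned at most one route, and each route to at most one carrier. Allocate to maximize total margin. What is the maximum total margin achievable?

This is the linear assignment problem.
Optimal: Cove→Route 1 ($133k), Ridgeline→Route 7 ($136k), Onyx→Route 3 ($113k), Ember→Route 6 ($139k), Brightly→Route 5 ($77k) — total 133+136+113+139+77 = $598k.
Max-entry greedy (repeatedly take the single best remaining cell) gives $560k, worse by 38.

Max total: $598k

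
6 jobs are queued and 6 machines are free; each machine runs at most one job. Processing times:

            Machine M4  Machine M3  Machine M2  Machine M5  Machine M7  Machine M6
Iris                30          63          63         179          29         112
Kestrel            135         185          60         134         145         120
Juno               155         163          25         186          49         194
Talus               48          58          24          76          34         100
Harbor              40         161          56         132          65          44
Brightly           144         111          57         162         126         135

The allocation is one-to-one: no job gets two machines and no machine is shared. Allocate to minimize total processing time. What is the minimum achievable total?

Optimal: Iris→Machine M4 (30 min), Kestrel→Machine M2 (60 min), Juno→Machine M7 (49 min), Talus→Machine M5 (76 min), Harbor→Machine M6 (44 min), Brightly→Machine M3 (111 min) — total 30+60+49+76+44+111 = 370 min.
Min-entry greedy (repeatedly take the single cheapest remaining cell) gives 510 min, worse by 140.
Next-best assignment: Iris→Machine M4, Kestrel→Machine M5, Juno→Machine M7, Talus→Machine M3, Harbor→Machine M6, Brightly→Machine M2 = 372 min.
Swapping Iris↔Kestrel (Iris→Machine M2 63 min, Kestrel→Machine M4 135 min) adds 108.

Min total: 370 min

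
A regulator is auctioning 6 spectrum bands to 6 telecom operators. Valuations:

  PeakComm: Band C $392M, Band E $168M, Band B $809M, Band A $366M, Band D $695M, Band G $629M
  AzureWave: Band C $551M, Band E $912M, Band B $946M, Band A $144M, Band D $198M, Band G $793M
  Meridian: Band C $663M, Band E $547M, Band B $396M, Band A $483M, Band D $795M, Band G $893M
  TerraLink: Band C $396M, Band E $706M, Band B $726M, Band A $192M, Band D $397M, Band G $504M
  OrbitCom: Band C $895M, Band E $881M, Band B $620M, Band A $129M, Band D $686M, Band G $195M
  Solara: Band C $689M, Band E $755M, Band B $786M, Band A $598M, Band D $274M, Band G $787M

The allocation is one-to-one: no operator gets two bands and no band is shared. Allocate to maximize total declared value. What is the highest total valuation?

Max total: $4733M

Optimal: PeakComm→Band D ($695M), AzureWave→Band B ($946M), Meridian→Band G ($893M), TerraLink→Band E ($706M), OrbitCom→Band C ($895M), Solara→Band A ($598M) — total 695+946+893+706+895+598 = $4733M.
Column-greedy (each band in turn goes to its best remaining operator) gives $4513M, worse by 220.
Swapping TerraLink↔AzureWave (TerraLink→Band B $726M, AzureWave→Band E $912M) loses 14.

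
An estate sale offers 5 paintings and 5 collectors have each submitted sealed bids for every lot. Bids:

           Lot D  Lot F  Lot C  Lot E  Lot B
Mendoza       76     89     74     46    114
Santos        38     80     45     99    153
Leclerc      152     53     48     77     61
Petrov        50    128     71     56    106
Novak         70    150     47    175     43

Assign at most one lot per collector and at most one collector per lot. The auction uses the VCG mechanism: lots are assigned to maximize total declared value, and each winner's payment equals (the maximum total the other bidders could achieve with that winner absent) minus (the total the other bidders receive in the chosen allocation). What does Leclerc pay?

Efficient allocation: Mendoza→Lot C ($74), Santos→Lot B ($153), Leclerc→Lot D ($152), Petrov→Lot F ($128), Novak→Lot E ($175); total welfare W = $682.
Leclerc receives Lot D at value $152, so the others get W − 152 = $530.
Without Leclerc: best allocation of the remaining 4 bidders over all 5 lots is Mendoza→Lot D ($76), Santos→Lot B ($153), Petrov→Lot F ($128), Novak→Lot E ($175), total $532.
VCG payment = (others' best without Leclerc) − (others' welfare with Leclerc) = 532 − 530 = $2.

Leclerc pays $2.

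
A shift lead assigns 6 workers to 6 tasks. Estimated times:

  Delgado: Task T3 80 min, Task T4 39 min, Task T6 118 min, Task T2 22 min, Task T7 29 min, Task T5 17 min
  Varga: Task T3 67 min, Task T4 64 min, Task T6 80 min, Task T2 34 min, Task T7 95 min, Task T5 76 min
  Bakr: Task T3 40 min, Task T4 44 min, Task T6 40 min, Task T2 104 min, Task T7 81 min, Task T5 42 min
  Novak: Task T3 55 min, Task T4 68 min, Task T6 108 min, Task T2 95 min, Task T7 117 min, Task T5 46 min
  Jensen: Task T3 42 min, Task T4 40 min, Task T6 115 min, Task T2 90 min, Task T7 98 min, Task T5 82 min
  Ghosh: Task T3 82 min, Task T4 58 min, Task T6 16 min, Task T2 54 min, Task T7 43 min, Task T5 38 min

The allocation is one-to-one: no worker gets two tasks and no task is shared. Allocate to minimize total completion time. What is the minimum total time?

Minimum total: 205 min

Treat this as an assignment problem: match each worker to one task.
Optimal: Delgado→Task T7 (29 min), Varga→Task T2 (34 min), Bakr→Task T3 (40 min), Novak→Task T5 (46 min), Jensen→Task T4 (40 min), Ghosh→Task T6 (16 min) — total 29+34+40+46+40+16 = 205 min.
Next-best assignment: Delgado→Task T7, Varga→Task T2, Bakr→Task T4, Novak→Task T5, Jensen→Task T3, Ghosh→Task T6 = 211 min.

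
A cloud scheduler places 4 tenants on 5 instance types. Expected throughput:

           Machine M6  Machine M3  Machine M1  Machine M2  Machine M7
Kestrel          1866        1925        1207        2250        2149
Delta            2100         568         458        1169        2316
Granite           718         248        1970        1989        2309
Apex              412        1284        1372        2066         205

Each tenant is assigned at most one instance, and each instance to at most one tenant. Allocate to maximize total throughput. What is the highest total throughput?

Maximum total: 8400 ops/s

Treat this as an assignment problem: match each tenant to one instance.
Optimal: Kestrel→Machine M3 (1925 ops/s), Delta→Machine M6 (2100 ops/s), Granite→Machine M7 (2309 ops/s), Apex→Machine M2 (2066 ops/s) — total 1925+2100+2309+2066 = 8400 ops/s.
Next-best assignment: Kestrel→Machine M7, Delta→Machine M6, Granite→Machine M1, Apex→Machine M2 = 8285 ops/s.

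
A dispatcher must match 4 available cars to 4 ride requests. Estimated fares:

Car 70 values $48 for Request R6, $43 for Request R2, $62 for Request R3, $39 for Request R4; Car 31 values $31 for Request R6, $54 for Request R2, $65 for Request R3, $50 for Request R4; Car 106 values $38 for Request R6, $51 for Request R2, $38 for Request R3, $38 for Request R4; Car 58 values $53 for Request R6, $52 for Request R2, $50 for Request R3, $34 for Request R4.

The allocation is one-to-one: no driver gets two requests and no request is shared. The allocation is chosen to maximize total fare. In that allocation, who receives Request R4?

Car 31 receives Request R4.

Optimal: Car 70→Request R3 ($62), Car 31→Request R4 ($50), Car 106→Request R2 ($51), Car 58→Request R6 ($53) — total 62+50+51+53 = $216.
Max-entry greedy (repeatedly take the single best remaining cell) gives $208, worse by 8.
Next-best assignment: Car 70→Request R4, Car 31→Request R3, Car 106→Request R2, Car 58→Request R6 = $208.
Car 31's own top request is Request R3 ($65), but forcing Car 31→Request R3 and reassigning the rest optimally gives only $208 — worse by 8.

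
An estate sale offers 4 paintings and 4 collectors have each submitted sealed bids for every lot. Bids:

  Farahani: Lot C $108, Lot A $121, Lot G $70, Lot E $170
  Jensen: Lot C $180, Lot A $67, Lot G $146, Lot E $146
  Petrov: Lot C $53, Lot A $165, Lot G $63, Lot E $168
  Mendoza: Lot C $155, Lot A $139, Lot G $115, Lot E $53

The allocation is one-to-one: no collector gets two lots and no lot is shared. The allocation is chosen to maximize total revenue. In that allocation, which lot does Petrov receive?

Treat this as an assignment problem: match each collector to one lot.
Optimal: Farahani→Lot E ($170), Jensen→Lot G ($146), Petrov→Lot A ($165), Mendoza→Lot C ($155) — total 170+146+165+155 = $636.
Row-greedy (each collector in turn takes its best remaining lot) gives $630, worse by 6.
Next-best assignment: Farahani→Lot E, Jensen→Lot C, Petrov→Lot A, Mendoza→Lot G = $630.
Checked against all permutations: $636 is optimal.
Petrov's own top lot is Lot E ($168), but forcing Petrov→Lot E and reassigning the rest optimally gives only $590 — worse by 46.

Petrov receives Lot A.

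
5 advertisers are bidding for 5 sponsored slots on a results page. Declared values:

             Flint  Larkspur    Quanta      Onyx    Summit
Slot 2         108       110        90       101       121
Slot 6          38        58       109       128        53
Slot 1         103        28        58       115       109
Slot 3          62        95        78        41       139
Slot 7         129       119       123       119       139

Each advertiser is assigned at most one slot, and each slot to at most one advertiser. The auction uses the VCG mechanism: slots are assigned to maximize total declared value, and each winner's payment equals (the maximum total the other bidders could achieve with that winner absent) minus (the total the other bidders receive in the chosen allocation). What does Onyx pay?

Onyx pays $12.

Efficient allocation: Flint→Slot 1 ($103), Larkspur→Slot 2 ($110), Quanta→Slot 7 ($123), Onyx→Slot 6 ($128), Summit→Slot 3 ($139); total welfare W = $603.
Onyx receives Slot 6 at value $128, so the others get W − 128 = $475.
Without Onyx: best allocation of the remaining 4 bidders over all 5 slots is Flint→Slot 7 ($129), Larkspur→Slot 2 ($110), Quanta→Slot 6 ($109), Summit→Slot 3 ($139), total $487.
VCG payment = (others' best without Onyx) − (others' welfare with Onyx) = 487 − 475 = $12.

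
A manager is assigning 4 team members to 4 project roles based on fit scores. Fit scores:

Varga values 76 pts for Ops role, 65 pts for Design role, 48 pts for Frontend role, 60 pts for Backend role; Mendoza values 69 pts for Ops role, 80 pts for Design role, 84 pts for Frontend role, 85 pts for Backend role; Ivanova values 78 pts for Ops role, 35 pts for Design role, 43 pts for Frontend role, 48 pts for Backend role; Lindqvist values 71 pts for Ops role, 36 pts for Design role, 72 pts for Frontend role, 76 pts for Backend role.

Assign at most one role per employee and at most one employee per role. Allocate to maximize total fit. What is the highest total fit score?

Optimal: Varga→Design role (65 pts), Mendoza→Frontend role (84 pts), Ivanova→Ops role (78 pts), Lindqvist→Backend role (76 pts) — total 65+84+78+76 = 303 pts.
Row-greedy (each employee in turn takes its best remaining role) gives 240 pts, worse by 63.
Next-best assignment: Varga→Design role, Mendoza→Backend role, Ivanova→Ops role, Lindqvist→Frontend role = 300 pts.

Max total: 303 pts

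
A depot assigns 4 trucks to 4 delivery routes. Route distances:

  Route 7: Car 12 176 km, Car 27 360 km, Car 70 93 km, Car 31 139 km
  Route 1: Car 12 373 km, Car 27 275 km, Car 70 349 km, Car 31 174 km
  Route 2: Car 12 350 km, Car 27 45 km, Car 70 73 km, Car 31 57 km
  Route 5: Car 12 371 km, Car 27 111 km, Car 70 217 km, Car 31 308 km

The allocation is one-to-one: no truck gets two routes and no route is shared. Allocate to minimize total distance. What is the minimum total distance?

Min total: 534 km

This is the linear assignment problem.
Optimal: Car 12→Route 7 (176 km), Car 27→Route 5 (111 km), Car 70→Route 2 (73 km), Car 31→Route 1 (174 km) — total 176+111+73+174 = 534 km.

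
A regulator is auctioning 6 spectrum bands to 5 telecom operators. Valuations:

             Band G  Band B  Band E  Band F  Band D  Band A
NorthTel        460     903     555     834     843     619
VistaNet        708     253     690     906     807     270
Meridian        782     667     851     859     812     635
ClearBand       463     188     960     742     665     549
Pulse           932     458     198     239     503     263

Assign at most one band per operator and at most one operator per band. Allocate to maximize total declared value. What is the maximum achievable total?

Maximum total: $4513M

Optimal: NorthTel→Band B ($903M), VistaNet→Band F ($906M), Meridian→Band D ($812M), ClearBand→Band E ($960M), Pulse→Band G ($932M) — total 903+906+812+960+932 = $4513M.
Row-greedy (each operator in turn takes its best remaining band) gives $4257M, worse by 256.
Swapping VistaNet↔Meridian (VistaNet→Band D $807M, Meridian→Band F $859M) loses 52.
Every other assignment is strictly worse.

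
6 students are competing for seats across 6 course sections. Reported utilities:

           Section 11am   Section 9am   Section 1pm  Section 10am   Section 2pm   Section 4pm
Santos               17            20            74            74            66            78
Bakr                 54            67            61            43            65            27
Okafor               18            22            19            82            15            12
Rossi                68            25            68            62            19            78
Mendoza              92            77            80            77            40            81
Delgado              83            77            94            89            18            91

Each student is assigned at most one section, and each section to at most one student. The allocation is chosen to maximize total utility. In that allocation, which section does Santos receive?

This is a one-to-one assignment (maximum-weight bipartite matching).
Optimal: Santos→Section 2pm (66 points), Bakr→Section 9am (67 points), Okafor→Section 10am (82 points), Rossi→Section 4pm (78 points), Mendoza→Section 11am (92 points), Delgado→Section 1pm (94 points) — total 66+67+82+78+92+94 = 479 points.
Row-greedy (each student in turn takes its best remaining section) gives 393 points, worse by 86.
Checked against all permutations: 479 points is optimal.
Santos's own top section is Section 4pm (78 points), but forcing Santos→Section 4pm and reassigning the rest optimally gives only 464 points — worse by 15.

Santos receives Section 2pm.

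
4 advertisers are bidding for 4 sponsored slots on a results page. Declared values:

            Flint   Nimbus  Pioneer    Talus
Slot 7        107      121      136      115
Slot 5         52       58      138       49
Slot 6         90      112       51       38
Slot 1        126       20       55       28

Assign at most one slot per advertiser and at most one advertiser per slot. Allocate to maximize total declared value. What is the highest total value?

Maximum total: $491

Optimal: Flint→Slot 1 ($126), Nimbus→Slot 6 ($112), Pioneer→Slot 5 ($138), Talus→Slot 7 ($115) — total 126+112+138+115 = $491.
Max-entry greedy (repeatedly take the single best remaining cell) gives $423, worse by 68.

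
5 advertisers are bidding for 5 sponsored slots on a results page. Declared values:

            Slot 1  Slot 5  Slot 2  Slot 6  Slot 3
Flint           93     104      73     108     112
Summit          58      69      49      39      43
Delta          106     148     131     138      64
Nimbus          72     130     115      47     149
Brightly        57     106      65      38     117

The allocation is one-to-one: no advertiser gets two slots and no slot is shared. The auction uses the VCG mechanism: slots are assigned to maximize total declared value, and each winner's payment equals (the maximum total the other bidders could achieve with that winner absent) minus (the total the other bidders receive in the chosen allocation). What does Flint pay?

Flint pays $7.

Efficient allocation: Flint→Slot 6 ($108), Summit→Slot 1 ($58), Delta→Slot 2 ($131), Nimbus→Slot 3 ($149), Brightly→Slot 5 ($106); total welfare W = $552.
Flint receives Slot 6 at value $108, so the others get W − 108 = $444.
Without Flint: best allocation of the remaining 4 bidders over all 5 slots is Summit→Slot 1 ($58), Delta→Slot 6 ($138), Nimbus→Slot 3 ($149), Brightly→Slot 5 ($106), total $451.
VCG payment = (others' best without Flint) − (others' welfare with Flint) = 451 − 444 = $7.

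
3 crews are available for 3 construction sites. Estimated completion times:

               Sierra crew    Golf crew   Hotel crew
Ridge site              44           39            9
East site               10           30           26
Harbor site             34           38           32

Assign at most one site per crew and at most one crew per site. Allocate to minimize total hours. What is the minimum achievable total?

Minimum total: 57 hours

Optimal: Sierra crew→East site (10 hours), Golf crew→Harbor site (38 hours), Hotel crew→Ridge site (9 hours) — total 10+38+9 = 57 hours.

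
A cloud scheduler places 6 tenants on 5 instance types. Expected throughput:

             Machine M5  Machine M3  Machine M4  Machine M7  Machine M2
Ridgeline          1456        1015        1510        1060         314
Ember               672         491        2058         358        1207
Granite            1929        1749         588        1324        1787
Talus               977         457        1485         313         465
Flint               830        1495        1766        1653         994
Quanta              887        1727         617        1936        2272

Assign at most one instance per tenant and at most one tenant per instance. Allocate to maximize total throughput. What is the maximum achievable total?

Optimal: Ridgeline→Machine M5 (1456 ops/s), Granite→Machine M3 (1749 ops/s), Ember→Machine M4 (2058 ops/s), Flint→Machine M7 (1653 ops/s), Quanta→Machine M2 (2272 ops/s) — total 1456+1749+2058+1653+2272 = 9188 ops/s.
Row-greedy (each tenant in turn takes its best remaining instance) gives 6756 ops/s, worse by 2432.

Max total: 9188 ops/s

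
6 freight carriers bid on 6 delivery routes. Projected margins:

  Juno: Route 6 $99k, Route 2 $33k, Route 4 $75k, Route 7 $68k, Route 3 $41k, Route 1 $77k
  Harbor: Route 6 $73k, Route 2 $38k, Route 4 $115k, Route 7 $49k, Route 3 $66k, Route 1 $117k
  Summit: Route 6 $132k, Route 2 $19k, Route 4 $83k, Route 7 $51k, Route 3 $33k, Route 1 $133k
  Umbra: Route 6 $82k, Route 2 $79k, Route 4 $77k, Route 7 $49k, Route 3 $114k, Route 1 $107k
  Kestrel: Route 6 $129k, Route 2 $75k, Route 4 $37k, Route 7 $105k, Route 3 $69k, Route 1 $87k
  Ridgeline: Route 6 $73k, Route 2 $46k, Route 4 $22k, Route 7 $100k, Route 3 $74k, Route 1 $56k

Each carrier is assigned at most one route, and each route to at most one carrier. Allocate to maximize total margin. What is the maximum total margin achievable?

Max total: $636k

Optimal: Juno→Route 6 ($99k), Harbor→Route 4 ($115k), Summit→Route 1 ($133k), Umbra→Route 3 ($114k), Kestrel→Route 2 ($75k), Ridgeline→Route 7 ($100k) — total 99+115+133+114+75+100 = $636k.
Swapping Juno↔Kestrel (Juno→Route 2 $33k, Kestrel→Route 6 $129k) loses 12.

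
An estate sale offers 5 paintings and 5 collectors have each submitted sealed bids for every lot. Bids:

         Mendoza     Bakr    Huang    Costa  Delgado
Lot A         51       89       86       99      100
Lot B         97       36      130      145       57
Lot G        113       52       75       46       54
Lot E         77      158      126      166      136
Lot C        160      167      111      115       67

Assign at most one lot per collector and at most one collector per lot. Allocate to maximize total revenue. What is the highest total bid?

This is the linear assignment problem.
Optimal: Mendoza→Lot G ($113), Bakr→Lot C ($167), Huang→Lot B ($130), Costa→Lot E ($166), Delgado→Lot A ($100) — total 113+167+130+166+100 = $676.
Column-greedy (each lot in turn goes to its best remaining collector) gives $627, worse by 49.
Every other assignment is strictly worse.

Max total: $676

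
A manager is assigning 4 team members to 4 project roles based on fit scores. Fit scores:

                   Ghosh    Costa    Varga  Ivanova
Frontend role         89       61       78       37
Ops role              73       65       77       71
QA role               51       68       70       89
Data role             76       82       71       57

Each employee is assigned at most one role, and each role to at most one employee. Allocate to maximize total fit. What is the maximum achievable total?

Maximum total: 337 pts

Optimal: Ghosh→Frontend role (89 pts), Costa→Data role (82 pts), Varga→Ops role (77 pts), Ivanova→QA role (89 pts) — total 89+82+77+89 = 337 pts.
Next-best assignment: Ghosh→Ops role, Costa→Data role, Varga→Frontend role, Ivanova→QA role = 322 pts.
Swapping Ghosh↔Varga (Ghosh→Ops role 73 pts, Varga→Frontend role 78 pts) loses 15.
Checked against all permutations: 337 pts is optimal.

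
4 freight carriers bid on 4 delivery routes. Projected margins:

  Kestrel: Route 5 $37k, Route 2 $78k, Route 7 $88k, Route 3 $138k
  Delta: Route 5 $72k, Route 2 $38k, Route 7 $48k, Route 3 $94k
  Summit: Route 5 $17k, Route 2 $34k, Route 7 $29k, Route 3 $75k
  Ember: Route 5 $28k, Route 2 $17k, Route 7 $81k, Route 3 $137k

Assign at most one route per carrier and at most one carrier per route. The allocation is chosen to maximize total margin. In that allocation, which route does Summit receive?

Optimal: Kestrel→Route 7 ($88k), Delta→Route 5 ($72k), Summit→Route 2 ($34k), Ember→Route 3 ($137k) — total 88+72+34+137 = $331k.
Column-greedy (each route in turn goes to its best remaining carrier) gives $306k, worse by 25.
Next-best assignment: Kestrel→Route 3, Delta→Route 5, Summit→Route 2, Ember→Route 7 = $325k.
Swapping Ember↔Delta (Ember→Route 5 $28k, Delta→Route 3 $94k) loses 87.
No other one-to-one assignment exceeds $331k.
Summit's own top route is Route 3 ($75k), but forcing Summit→Route 3 and reassigning the rest optimally gives only $306k — worse by 25.

Summit receives Route 2.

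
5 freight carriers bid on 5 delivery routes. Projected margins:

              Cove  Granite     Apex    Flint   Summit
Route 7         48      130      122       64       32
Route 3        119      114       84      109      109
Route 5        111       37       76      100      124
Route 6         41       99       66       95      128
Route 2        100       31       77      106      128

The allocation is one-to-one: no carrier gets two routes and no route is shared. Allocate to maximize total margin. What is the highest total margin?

This is a one-to-one assignment (maximum-weight bipartite matching).
Optimal: Cove→Route 5 ($111k), Granite→Route 3 ($114k), Apex→Route 7 ($122k), Flint→Route 2 ($106k), Summit→Route 6 ($128k) — total 111+114+122+106+128 = $581k.
Max-entry greedy (repeatedly take the single best remaining cell) gives $559k, worse by 22.
Swapping Cove↔Summit (Cove→Route 6 $41k, Summit→Route 5 $124k) loses 74.
Every other assignment is strictly worse.

Maximum total: $581k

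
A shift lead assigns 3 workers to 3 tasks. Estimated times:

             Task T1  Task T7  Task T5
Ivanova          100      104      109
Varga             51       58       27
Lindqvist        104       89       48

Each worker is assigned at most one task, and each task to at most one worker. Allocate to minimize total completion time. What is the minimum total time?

Minimum total: 203 min

Optimal: Ivanova→Task T7 (104 min), Varga→Task T1 (51 min), Lindqvist→Task T5 (48 min) — total 104+51+48 = 203 min.
Row-greedy (each worker in turn takes its cheapest remaining task) gives 216 min, worse by 13.
Next-best assignment: Ivanova→Task T1, Varga→Task T7, Lindqvist→Task T5 = 206 min.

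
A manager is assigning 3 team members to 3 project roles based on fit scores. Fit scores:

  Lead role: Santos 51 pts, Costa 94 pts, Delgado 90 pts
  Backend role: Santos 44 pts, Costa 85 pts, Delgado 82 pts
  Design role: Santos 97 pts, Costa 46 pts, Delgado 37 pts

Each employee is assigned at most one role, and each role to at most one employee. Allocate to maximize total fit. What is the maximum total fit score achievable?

Maximum total: 273 pts

This is the linear assignment problem.
Optimal: Santos→Design role (97 pts), Costa→Lead role (94 pts), Delgado→Backend role (82 pts) — total 97+94+82 = 273 pts.
Next-best assignment: Santos→Design role, Costa→Backend role, Delgado→Lead role = 272 pts.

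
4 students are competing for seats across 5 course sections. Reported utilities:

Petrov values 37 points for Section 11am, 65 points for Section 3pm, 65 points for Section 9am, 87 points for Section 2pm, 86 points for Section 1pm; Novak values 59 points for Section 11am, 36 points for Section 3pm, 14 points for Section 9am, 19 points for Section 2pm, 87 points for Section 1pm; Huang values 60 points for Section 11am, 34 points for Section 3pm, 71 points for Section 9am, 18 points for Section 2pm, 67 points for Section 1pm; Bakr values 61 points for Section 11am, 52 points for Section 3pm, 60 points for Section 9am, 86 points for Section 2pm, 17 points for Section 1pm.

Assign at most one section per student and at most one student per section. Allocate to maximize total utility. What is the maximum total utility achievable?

Maximum total: 309 points

Optimal: Petrov→Section 3pm (65 points), Novak→Section 1pm (87 points), Huang→Section 9am (71 points), Bakr→Section 2pm (86 points) — total 65+87+71+86 = 309 points.
Row-greedy (each student in turn takes its best remaining section) gives 306 points, worse by 3.
Checked against all permutations: 309 points is optimal.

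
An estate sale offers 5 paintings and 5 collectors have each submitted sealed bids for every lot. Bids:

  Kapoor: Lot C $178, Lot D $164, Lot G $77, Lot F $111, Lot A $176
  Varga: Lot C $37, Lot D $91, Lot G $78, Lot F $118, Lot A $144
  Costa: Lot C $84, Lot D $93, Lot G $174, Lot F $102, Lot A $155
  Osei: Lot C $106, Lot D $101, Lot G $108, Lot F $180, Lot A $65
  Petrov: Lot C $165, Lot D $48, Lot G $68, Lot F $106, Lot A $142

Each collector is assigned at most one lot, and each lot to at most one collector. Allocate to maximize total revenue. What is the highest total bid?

Optimal: Kapoor→Lot D ($164), Varga→Lot A ($144), Costa→Lot G ($174), Osei→Lot F ($180), Petrov→Lot C ($165) — total 164+144+174+180+165 = $827.
Max-entry greedy (repeatedly take the single best remaining cell) gives $724, worse by 103.

Maximum total: $827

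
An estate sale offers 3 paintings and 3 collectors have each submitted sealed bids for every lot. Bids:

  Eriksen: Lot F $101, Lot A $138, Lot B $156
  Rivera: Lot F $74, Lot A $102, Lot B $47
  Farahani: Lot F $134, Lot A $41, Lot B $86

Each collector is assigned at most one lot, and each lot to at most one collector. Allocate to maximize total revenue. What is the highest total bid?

Max total: $392

This is the linear assignment problem.
Optimal: Eriksen→Lot B ($156), Rivera→Lot A ($102), Farahani→Lot F ($134) — total 156+102+134 = $392.
Column-greedy (each lot in turn goes to its best remaining collector) gives $319, worse by 73.
Swapping Eriksen↔Rivera (Eriksen→Lot A $138, Rivera→Lot B $47) loses 73.
Every other assignment is strictly worse.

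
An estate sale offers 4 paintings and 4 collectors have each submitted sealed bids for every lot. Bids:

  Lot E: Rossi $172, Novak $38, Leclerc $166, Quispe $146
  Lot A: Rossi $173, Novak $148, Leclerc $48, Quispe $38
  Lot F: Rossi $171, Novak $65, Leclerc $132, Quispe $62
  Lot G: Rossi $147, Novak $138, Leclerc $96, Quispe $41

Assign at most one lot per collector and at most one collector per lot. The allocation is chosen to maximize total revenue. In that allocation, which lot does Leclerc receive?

This is a one-to-one assignment (maximum-weight bipartite matching).
Optimal: Rossi→Lot A ($173), Novak→Lot G ($138), Leclerc→Lot F ($132), Quispe→Lot E ($146) — total 173+138+132+146 = $589.
Column-greedy (each lot in turn goes to its best remaining collector) gives $493, worse by 96.
Leclerc's own top lot is Lot E ($166), but forcing Leclerc→Lot E and reassigning the rest optimally gives only $539 — worse by 50.

Leclerc receives Lot F.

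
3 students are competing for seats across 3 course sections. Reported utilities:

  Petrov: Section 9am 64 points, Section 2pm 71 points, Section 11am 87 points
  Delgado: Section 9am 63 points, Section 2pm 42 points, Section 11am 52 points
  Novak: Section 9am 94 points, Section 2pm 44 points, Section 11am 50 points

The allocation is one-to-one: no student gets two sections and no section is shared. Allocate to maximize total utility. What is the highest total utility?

Optimal: Petrov→Section 11am (87 points), Delgado→Section 2pm (42 points), Novak→Section 9am (94 points) — total 87+42+94 = 223 points.
Column-greedy (each section in turn goes to its best remaining student) gives 217 points, worse by 6.
Swapping Delgado↔Novak (Delgado→Section 9am 63 points, Novak→Section 2pm 44 points) loses 29.

Maximum total: 223 points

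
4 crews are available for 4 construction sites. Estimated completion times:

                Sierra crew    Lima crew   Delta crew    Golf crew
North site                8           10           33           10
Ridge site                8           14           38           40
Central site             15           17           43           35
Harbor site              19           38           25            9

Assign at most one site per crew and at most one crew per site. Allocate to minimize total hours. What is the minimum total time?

Minimum total: 60 hours

This is the linear assignment problem.
Optimal: Sierra crew→Ridge site (8 hours), Lima crew→Central site (17 hours), Delta crew→Harbor site (25 hours), Golf crew→North site (10 hours) — total 8+17+25+10 = 60 hours.
Next-best assignment: Sierra crew→Central site, Lima crew→Ridge site, Delta crew→Harbor site, Golf crew→North site = 64 hours.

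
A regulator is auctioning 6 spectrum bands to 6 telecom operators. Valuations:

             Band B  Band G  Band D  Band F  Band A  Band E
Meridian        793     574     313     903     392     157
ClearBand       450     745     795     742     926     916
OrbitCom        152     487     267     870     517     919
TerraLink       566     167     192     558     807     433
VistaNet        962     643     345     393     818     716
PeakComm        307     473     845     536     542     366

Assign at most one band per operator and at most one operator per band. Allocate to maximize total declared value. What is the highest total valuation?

Maximum total: $5181M

Optimal: Meridian→Band F ($903M), ClearBand→Band G ($745M), OrbitCom→Band E ($919M), TerraLink→Band A ($807M), VistaNet→Band B ($962M), PeakComm→Band D ($845M) — total 903+745+919+807+962+845 = $5181M.
Row-greedy (each operator in turn takes its best remaining band) gives $4802M, worse by 379.
Next-best assignment: Meridian→Band G, ClearBand→Band E, OrbitCom→Band F, TerraLink→Band A, VistaNet→Band B, PeakComm→Band D = $4974M.
Swapping VistaNet↔Meridian (VistaNet→Band F $393M, Meridian→Band B $793M) loses 679.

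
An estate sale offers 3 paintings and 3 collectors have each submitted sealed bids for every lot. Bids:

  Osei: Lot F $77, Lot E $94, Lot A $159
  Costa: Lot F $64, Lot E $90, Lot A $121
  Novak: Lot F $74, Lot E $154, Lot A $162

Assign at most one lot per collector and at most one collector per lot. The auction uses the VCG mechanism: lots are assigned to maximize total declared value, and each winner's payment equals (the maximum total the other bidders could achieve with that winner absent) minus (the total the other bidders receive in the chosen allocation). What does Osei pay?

Efficient allocation: Osei→Lot A ($159), Costa→Lot F ($64), Novak→Lot E ($154); total welfare W = $377.
Osei receives Lot A at value $159, so the others get W − 159 = $218.
Without Osei: best allocation of the remaining 2 bidders over all 3 lots is Costa→Lot A ($121), Novak→Lot E ($154), total $275.
VCG payment = (others' best without Osei) − (others' welfare with Osei) = 275 − 218 = $57.

Osei pays $57.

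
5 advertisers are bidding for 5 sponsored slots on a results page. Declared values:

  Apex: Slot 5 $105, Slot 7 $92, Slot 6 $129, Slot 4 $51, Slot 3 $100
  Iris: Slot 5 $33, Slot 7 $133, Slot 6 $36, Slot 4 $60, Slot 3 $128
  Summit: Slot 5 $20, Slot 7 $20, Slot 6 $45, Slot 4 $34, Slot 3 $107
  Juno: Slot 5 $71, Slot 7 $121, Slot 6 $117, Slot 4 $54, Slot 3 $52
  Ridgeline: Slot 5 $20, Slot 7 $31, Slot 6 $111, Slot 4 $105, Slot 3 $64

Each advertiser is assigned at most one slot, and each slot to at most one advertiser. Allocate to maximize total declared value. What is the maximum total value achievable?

Maximum total: $567

This is the linear assignment problem.
Optimal: Apex→Slot 5 ($105), Iris→Slot 7 ($133), Summit→Slot 3 ($107), Juno→Slot 6 ($117), Ridgeline→Slot 4 ($105) — total 105+133+107+117+105 = $567.
Row-greedy (each advertiser in turn takes its best remaining slot) gives $545, worse by 22.
Swapping Apex↔Summit (Apex→Slot 3 $100, Summit→Slot 5 $20) loses 92.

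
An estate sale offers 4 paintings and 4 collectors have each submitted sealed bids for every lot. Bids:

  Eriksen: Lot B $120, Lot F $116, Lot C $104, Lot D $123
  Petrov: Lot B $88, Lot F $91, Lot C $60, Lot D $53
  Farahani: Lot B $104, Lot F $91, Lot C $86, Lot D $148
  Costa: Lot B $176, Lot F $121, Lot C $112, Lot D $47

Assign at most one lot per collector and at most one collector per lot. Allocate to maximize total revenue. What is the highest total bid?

Optimal: Eriksen→Lot C ($104), Petrov→Lot F ($91), Farahani→Lot D ($148), Costa→Lot B ($176) — total 104+91+148+176 = $519.
Row-greedy (each collector in turn takes its best remaining lot) gives $430, worse by 89.
No other one-to-one assignment exceeds $519.

Maximum total: $519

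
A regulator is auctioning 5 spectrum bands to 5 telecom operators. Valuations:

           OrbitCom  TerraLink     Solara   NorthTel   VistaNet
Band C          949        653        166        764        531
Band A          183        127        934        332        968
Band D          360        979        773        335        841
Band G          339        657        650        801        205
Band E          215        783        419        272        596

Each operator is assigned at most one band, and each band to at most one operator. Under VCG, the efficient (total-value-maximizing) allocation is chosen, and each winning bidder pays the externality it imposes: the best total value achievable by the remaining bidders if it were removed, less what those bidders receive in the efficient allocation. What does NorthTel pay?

Efficient allocation: OrbitCom→Band C ($949M), TerraLink→Band E ($783M), Solara→Band A ($934M), NorthTel→Band G ($801M), VistaNet→Band D ($841M); total welfare W = $4308M.
NorthTel receives Band G at value $801M, so the others get W − 801 = $3507M.
Without NorthTel: best allocation of the remaining 4 bidders over all 5 bands is OrbitCom→Band C ($949M), TerraLink→Band D ($979M), Solara→Band G ($650M), VistaNet→Band A ($968M), total $3546M.
VCG payment = (others' best without NorthTel) − (others' welfare with NorthTel) = 3546 − 3507 = $39M.

NorthTel pays $39M.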